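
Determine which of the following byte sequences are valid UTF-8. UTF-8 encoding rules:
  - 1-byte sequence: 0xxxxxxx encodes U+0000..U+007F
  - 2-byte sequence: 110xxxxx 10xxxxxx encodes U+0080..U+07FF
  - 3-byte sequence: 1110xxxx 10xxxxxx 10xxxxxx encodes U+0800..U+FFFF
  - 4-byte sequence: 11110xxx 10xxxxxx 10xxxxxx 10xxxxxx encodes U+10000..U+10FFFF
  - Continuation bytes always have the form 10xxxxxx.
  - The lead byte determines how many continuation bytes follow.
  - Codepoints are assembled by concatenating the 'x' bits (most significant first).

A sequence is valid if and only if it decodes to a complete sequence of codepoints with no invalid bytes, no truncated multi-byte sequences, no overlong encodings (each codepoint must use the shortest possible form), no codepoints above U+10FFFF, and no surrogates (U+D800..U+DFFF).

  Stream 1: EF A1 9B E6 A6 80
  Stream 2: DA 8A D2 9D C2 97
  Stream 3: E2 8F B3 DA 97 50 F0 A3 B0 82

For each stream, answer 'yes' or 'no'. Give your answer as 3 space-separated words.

Stream 1: decodes cleanly. VALID
Stream 2: decodes cleanly. VALID
Stream 3: decodes cleanly. VALID

Answer: yes yes yes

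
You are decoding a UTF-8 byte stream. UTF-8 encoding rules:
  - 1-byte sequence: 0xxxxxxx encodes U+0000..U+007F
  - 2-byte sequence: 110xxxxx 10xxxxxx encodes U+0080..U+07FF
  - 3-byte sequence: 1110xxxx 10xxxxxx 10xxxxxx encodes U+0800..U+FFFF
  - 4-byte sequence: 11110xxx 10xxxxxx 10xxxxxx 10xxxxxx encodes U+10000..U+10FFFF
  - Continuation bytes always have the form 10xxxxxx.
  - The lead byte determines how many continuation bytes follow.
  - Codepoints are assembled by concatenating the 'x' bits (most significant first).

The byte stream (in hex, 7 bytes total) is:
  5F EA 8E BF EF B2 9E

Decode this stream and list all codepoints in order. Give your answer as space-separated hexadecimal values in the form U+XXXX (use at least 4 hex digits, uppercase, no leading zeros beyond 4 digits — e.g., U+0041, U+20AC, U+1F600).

Byte[0]=5F: 1-byte ASCII. cp=U+005F
Byte[1]=EA: 3-byte lead, need 2 cont bytes. acc=0xA
Byte[2]=8E: continuation. acc=(acc<<6)|0x0E=0x28E
Byte[3]=BF: continuation. acc=(acc<<6)|0x3F=0xA3BF
Completed: cp=U+A3BF (starts at byte 1)
Byte[4]=EF: 3-byte lead, need 2 cont bytes. acc=0xF
Byte[5]=B2: continuation. acc=(acc<<6)|0x32=0x3F2
Byte[6]=9E: continuation. acc=(acc<<6)|0x1E=0xFC9E
Completed: cp=U+FC9E (starts at byte 4)

Answer: U+005F U+A3BF U+FC9E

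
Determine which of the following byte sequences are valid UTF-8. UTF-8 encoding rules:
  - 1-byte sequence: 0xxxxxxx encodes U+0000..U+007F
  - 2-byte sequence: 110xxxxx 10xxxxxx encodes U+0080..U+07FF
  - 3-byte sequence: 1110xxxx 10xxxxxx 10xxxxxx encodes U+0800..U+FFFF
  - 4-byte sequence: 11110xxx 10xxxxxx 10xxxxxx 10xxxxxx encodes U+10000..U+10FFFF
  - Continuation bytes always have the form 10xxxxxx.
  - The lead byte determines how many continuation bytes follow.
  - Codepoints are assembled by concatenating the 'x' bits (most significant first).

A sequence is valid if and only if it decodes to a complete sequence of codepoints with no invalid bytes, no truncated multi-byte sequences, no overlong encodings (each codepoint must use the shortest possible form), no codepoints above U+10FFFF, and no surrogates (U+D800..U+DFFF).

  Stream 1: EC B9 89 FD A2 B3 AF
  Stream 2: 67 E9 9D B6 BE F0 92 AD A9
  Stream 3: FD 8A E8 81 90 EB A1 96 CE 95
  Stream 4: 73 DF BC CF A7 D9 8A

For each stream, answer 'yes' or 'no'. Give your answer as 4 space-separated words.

Answer: no no no yes

Derivation:
Stream 1: error at byte offset 3. INVALID
Stream 2: error at byte offset 4. INVALID
Stream 3: error at byte offset 0. INVALID
Stream 4: decodes cleanly. VALID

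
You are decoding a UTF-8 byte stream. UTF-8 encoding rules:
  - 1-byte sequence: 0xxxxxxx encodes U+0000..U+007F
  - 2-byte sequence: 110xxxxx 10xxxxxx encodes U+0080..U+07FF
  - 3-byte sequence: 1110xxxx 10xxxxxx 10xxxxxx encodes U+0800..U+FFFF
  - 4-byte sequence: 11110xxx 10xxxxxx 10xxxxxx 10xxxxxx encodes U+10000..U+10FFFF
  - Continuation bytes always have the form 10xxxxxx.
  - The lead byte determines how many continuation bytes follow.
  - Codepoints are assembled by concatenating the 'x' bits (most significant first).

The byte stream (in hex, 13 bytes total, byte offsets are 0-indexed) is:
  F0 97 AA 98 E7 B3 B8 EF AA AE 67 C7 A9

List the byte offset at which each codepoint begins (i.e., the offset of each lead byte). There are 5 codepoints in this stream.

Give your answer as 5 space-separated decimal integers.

Byte[0]=F0: 4-byte lead, need 3 cont bytes. acc=0x0
Byte[1]=97: continuation. acc=(acc<<6)|0x17=0x17
Byte[2]=AA: continuation. acc=(acc<<6)|0x2A=0x5EA
Byte[3]=98: continuation. acc=(acc<<6)|0x18=0x17A98
Completed: cp=U+17A98 (starts at byte 0)
Byte[4]=E7: 3-byte lead, need 2 cont bytes. acc=0x7
Byte[5]=B3: continuation. acc=(acc<<6)|0x33=0x1F3
Byte[6]=B8: continuation. acc=(acc<<6)|0x38=0x7CF8
Completed: cp=U+7CF8 (starts at byte 4)
Byte[7]=EF: 3-byte lead, need 2 cont bytes. acc=0xF
Byte[8]=AA: continuation. acc=(acc<<6)|0x2A=0x3EA
Byte[9]=AE: continuation. acc=(acc<<6)|0x2E=0xFAAE
Completed: cp=U+FAAE (starts at byte 7)
Byte[10]=67: 1-byte ASCII. cp=U+0067
Byte[11]=C7: 2-byte lead, need 1 cont bytes. acc=0x7
Byte[12]=A9: continuation. acc=(acc<<6)|0x29=0x1E9
Completed: cp=U+01E9 (starts at byte 11)

Answer: 0 4 7 10 11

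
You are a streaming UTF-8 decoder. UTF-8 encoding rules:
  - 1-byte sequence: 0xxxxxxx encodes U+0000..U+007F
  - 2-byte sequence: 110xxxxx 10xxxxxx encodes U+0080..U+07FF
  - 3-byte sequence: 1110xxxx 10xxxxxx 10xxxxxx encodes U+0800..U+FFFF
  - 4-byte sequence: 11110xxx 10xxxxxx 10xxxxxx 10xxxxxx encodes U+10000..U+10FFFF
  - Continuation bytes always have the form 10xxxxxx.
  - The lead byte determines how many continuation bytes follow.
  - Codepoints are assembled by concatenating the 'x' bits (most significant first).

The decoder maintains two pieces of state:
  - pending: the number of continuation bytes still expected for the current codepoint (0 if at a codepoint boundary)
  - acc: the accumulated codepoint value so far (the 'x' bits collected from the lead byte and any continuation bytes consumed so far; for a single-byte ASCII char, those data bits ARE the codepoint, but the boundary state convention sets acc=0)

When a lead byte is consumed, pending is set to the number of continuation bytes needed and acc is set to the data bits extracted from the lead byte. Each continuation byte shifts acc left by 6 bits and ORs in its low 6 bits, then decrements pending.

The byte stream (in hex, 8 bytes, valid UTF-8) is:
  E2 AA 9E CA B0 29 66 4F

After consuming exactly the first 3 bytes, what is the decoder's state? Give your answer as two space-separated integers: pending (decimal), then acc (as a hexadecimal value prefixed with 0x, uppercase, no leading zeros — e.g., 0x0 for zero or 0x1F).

Answer: 0 0x2A9E

Derivation:
Byte[0]=E2: 3-byte lead. pending=2, acc=0x2
Byte[1]=AA: continuation. acc=(acc<<6)|0x2A=0xAA, pending=1
Byte[2]=9E: continuation. acc=(acc<<6)|0x1E=0x2A9E, pending=0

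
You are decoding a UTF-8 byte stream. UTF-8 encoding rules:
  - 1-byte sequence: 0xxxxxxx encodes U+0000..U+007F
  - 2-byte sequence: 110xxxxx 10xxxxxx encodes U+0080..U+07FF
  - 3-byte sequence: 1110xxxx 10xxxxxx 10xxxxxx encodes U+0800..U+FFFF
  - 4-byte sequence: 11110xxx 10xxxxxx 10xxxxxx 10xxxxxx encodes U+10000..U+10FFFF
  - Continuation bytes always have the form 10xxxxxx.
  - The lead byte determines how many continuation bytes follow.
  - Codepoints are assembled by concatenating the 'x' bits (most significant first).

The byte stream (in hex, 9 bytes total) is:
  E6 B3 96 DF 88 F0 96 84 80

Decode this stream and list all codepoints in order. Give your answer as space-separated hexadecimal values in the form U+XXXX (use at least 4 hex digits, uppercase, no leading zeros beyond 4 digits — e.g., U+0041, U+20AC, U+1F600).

Answer: U+6CD6 U+07C8 U+16100

Derivation:
Byte[0]=E6: 3-byte lead, need 2 cont bytes. acc=0x6
Byte[1]=B3: continuation. acc=(acc<<6)|0x33=0x1B3
Byte[2]=96: continuation. acc=(acc<<6)|0x16=0x6CD6
Completed: cp=U+6CD6 (starts at byte 0)
Byte[3]=DF: 2-byte lead, need 1 cont bytes. acc=0x1F
Byte[4]=88: continuation. acc=(acc<<6)|0x08=0x7C8
Completed: cp=U+07C8 (starts at byte 3)
Byte[5]=F0: 4-byte lead, need 3 cont bytes. acc=0x0
Byte[6]=96: continuation. acc=(acc<<6)|0x16=0x16
Byte[7]=84: continuation. acc=(acc<<6)|0x04=0x584
Byte[8]=80: continuation. acc=(acc<<6)|0x00=0x16100
Completed: cp=U+16100 (starts at byte 5)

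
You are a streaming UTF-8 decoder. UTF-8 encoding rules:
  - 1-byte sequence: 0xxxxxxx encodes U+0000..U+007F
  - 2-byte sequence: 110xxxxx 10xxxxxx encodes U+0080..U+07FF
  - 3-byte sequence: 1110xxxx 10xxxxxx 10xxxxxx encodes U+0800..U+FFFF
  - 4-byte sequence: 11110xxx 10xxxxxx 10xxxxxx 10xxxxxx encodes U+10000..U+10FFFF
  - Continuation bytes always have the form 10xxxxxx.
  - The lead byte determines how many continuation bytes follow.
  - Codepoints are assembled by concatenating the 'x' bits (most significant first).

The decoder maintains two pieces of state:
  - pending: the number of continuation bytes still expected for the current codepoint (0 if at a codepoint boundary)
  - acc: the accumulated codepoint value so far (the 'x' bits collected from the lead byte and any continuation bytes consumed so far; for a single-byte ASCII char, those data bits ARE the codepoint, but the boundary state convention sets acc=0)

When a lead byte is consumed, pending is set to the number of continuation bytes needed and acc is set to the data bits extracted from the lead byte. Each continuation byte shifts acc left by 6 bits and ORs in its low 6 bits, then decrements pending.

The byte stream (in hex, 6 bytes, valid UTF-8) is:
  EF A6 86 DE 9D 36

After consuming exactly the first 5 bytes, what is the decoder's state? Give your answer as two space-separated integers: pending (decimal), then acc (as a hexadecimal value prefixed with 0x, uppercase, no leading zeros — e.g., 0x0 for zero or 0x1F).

Answer: 0 0x79D

Derivation:
Byte[0]=EF: 3-byte lead. pending=2, acc=0xF
Byte[1]=A6: continuation. acc=(acc<<6)|0x26=0x3E6, pending=1
Byte[2]=86: continuation. acc=(acc<<6)|0x06=0xF986, pending=0
Byte[3]=DE: 2-byte lead. pending=1, acc=0x1E
Byte[4]=9D: continuation. acc=(acc<<6)|0x1D=0x79D, pending=0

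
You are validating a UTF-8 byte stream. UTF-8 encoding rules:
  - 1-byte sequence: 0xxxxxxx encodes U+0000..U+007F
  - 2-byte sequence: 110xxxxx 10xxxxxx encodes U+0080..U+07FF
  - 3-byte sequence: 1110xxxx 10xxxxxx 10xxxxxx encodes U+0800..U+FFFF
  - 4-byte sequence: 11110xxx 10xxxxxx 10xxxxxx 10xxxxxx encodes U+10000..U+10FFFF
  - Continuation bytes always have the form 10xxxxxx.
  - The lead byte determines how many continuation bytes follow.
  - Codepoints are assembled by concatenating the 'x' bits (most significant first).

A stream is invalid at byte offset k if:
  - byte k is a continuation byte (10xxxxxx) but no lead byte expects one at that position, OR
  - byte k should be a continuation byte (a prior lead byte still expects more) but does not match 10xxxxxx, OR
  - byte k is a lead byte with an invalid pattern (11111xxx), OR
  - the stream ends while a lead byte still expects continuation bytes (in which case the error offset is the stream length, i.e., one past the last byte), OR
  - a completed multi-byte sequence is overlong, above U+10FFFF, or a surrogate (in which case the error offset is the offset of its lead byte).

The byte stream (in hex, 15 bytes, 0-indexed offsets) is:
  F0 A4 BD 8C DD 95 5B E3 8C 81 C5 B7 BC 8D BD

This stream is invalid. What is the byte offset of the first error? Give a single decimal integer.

Answer: 12

Derivation:
Byte[0]=F0: 4-byte lead, need 3 cont bytes. acc=0x0
Byte[1]=A4: continuation. acc=(acc<<6)|0x24=0x24
Byte[2]=BD: continuation. acc=(acc<<6)|0x3D=0x93D
Byte[3]=8C: continuation. acc=(acc<<6)|0x0C=0x24F4C
Completed: cp=U+24F4C (starts at byte 0)
Byte[4]=DD: 2-byte lead, need 1 cont bytes. acc=0x1D
Byte[5]=95: continuation. acc=(acc<<6)|0x15=0x755
Completed: cp=U+0755 (starts at byte 4)
Byte[6]=5B: 1-byte ASCII. cp=U+005B
Byte[7]=E3: 3-byte lead, need 2 cont bytes. acc=0x3
Byte[8]=8C: continuation. acc=(acc<<6)|0x0C=0xCC
Byte[9]=81: continuation. acc=(acc<<6)|0x01=0x3301
Completed: cp=U+3301 (starts at byte 7)
Byte[10]=C5: 2-byte lead, need 1 cont bytes. acc=0x5
Byte[11]=B7: continuation. acc=(acc<<6)|0x37=0x177
Completed: cp=U+0177 (starts at byte 10)
Byte[12]=BC: INVALID lead byte (not 0xxx/110x/1110/11110)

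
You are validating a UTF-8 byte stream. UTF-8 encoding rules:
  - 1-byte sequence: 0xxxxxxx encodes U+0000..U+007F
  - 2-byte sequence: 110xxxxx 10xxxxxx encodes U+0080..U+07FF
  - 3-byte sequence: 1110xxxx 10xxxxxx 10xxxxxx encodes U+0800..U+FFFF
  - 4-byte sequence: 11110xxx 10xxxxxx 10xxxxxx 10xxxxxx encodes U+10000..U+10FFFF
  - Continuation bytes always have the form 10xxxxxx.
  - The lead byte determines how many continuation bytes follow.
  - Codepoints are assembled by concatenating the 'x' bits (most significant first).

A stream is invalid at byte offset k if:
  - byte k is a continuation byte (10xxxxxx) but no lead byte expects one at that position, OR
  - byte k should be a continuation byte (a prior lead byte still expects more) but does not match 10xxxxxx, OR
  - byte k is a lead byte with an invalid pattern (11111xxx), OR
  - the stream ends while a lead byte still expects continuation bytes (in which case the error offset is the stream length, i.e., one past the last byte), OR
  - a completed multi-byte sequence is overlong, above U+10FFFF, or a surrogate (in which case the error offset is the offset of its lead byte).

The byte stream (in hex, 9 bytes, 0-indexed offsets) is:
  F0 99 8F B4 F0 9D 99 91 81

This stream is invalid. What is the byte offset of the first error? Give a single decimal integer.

Answer: 8

Derivation:
Byte[0]=F0: 4-byte lead, need 3 cont bytes. acc=0x0
Byte[1]=99: continuation. acc=(acc<<6)|0x19=0x19
Byte[2]=8F: continuation. acc=(acc<<6)|0x0F=0x64F
Byte[3]=B4: continuation. acc=(acc<<6)|0x34=0x193F4
Completed: cp=U+193F4 (starts at byte 0)
Byte[4]=F0: 4-byte lead, need 3 cont bytes. acc=0x0
Byte[5]=9D: continuation. acc=(acc<<6)|0x1D=0x1D
Byte[6]=99: continuation. acc=(acc<<6)|0x19=0x759
Byte[7]=91: continuation. acc=(acc<<6)|0x11=0x1D651
Completed: cp=U+1D651 (starts at byte 4)
Byte[8]=81: INVALID lead byte (not 0xxx/110x/1110/11110)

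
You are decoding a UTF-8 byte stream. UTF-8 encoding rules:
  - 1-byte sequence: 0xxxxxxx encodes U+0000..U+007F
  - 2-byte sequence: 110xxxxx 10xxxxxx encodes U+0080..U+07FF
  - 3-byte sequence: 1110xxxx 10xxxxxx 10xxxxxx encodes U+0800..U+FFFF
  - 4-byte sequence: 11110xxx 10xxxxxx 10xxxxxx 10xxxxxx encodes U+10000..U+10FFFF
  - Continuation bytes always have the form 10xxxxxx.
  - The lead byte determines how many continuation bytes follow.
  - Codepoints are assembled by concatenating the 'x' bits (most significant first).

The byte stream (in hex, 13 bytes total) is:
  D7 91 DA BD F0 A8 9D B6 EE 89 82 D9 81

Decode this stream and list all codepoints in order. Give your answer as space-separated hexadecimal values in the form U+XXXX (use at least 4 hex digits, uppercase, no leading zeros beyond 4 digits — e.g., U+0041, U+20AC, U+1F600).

Byte[0]=D7: 2-byte lead, need 1 cont bytes. acc=0x17
Byte[1]=91: continuation. acc=(acc<<6)|0x11=0x5D1
Completed: cp=U+05D1 (starts at byte 0)
Byte[2]=DA: 2-byte lead, need 1 cont bytes. acc=0x1A
Byte[3]=BD: continuation. acc=(acc<<6)|0x3D=0x6BD
Completed: cp=U+06BD (starts at byte 2)
Byte[4]=F0: 4-byte lead, need 3 cont bytes. acc=0x0
Byte[5]=A8: continuation. acc=(acc<<6)|0x28=0x28
Byte[6]=9D: continuation. acc=(acc<<6)|0x1D=0xA1D
Byte[7]=B6: continuation. acc=(acc<<6)|0x36=0x28776
Completed: cp=U+28776 (starts at byte 4)
Byte[8]=EE: 3-byte lead, need 2 cont bytes. acc=0xE
Byte[9]=89: continuation. acc=(acc<<6)|0x09=0x389
Byte[10]=82: continuation. acc=(acc<<6)|0x02=0xE242
Completed: cp=U+E242 (starts at byte 8)
Byte[11]=D9: 2-byte lead, need 1 cont bytes. acc=0x19
Byte[12]=81: continuation. acc=(acc<<6)|0x01=0x641
Completed: cp=U+0641 (starts at byte 11)

Answer: U+05D1 U+06BD U+28776 U+E242 U+0641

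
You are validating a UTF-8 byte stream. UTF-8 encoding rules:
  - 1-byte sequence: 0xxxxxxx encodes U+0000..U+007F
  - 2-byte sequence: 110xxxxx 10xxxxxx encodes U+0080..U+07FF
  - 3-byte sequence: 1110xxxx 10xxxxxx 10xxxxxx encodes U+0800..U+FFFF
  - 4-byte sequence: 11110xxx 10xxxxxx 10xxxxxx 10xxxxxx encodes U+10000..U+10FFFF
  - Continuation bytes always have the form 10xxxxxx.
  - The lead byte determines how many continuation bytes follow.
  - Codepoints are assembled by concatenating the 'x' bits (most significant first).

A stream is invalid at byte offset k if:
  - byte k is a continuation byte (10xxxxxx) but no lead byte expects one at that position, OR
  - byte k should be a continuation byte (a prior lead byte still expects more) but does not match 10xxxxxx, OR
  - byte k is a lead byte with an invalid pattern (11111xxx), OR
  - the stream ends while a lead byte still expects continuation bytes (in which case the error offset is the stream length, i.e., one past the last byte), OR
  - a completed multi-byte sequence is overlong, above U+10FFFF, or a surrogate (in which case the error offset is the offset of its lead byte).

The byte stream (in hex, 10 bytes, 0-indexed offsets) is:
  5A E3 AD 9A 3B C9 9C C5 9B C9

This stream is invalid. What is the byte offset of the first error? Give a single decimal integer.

Answer: 10

Derivation:
Byte[0]=5A: 1-byte ASCII. cp=U+005A
Byte[1]=E3: 3-byte lead, need 2 cont bytes. acc=0x3
Byte[2]=AD: continuation. acc=(acc<<6)|0x2D=0xED
Byte[3]=9A: continuation. acc=(acc<<6)|0x1A=0x3B5A
Completed: cp=U+3B5A (starts at byte 1)
Byte[4]=3B: 1-byte ASCII. cp=U+003B
Byte[5]=C9: 2-byte lead, need 1 cont bytes. acc=0x9
Byte[6]=9C: continuation. acc=(acc<<6)|0x1C=0x25C
Completed: cp=U+025C (starts at byte 5)
Byte[7]=C5: 2-byte lead, need 1 cont bytes. acc=0x5
Byte[8]=9B: continuation. acc=(acc<<6)|0x1B=0x15B
Completed: cp=U+015B (starts at byte 7)
Byte[9]=C9: 2-byte lead, need 1 cont bytes. acc=0x9
Byte[10]: stream ended, expected continuation. INVALID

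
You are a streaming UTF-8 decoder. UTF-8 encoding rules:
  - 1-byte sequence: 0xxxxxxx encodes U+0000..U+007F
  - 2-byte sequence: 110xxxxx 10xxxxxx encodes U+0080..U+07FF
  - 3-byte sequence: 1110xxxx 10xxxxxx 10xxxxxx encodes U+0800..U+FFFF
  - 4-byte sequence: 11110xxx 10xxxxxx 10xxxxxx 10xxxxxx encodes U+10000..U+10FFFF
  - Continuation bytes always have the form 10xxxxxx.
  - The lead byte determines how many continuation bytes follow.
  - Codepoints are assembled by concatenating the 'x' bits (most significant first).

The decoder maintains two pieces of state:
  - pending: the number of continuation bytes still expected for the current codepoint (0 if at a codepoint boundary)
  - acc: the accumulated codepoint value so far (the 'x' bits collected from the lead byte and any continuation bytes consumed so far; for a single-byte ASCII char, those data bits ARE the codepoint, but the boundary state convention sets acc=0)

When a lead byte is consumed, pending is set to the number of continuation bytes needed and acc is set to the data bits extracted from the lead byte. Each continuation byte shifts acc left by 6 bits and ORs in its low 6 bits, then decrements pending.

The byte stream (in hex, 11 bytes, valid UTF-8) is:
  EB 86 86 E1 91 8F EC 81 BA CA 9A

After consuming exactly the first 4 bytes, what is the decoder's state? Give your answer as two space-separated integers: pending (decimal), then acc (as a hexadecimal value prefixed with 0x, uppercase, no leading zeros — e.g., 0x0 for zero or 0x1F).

Byte[0]=EB: 3-byte lead. pending=2, acc=0xB
Byte[1]=86: continuation. acc=(acc<<6)|0x06=0x2C6, pending=1
Byte[2]=86: continuation. acc=(acc<<6)|0x06=0xB186, pending=0
Byte[3]=E1: 3-byte lead. pending=2, acc=0x1

Answer: 2 0x1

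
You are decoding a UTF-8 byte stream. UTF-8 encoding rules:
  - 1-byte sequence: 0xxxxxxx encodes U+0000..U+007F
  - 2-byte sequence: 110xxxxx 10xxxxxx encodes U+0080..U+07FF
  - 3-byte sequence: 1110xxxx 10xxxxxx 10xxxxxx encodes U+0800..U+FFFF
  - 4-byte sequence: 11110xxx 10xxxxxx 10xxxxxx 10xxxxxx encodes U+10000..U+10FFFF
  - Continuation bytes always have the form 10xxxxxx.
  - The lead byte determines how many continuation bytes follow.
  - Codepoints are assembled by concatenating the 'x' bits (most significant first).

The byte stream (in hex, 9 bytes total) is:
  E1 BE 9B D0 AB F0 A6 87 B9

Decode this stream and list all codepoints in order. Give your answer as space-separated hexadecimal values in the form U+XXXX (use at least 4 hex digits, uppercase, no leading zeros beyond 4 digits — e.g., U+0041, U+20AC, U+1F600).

Answer: U+1F9B U+042B U+261F9

Derivation:
Byte[0]=E1: 3-byte lead, need 2 cont bytes. acc=0x1
Byte[1]=BE: continuation. acc=(acc<<6)|0x3E=0x7E
Byte[2]=9B: continuation. acc=(acc<<6)|0x1B=0x1F9B
Completed: cp=U+1F9B (starts at byte 0)
Byte[3]=D0: 2-byte lead, need 1 cont bytes. acc=0x10
Byte[4]=AB: continuation. acc=(acc<<6)|0x2B=0x42B
Completed: cp=U+042B (starts at byte 3)
Byte[5]=F0: 4-byte lead, need 3 cont bytes. acc=0x0
Byte[6]=A6: continuation. acc=(acc<<6)|0x26=0x26
Byte[7]=87: continuation. acc=(acc<<6)|0x07=0x987
Byte[8]=B9: continuation. acc=(acc<<6)|0x39=0x261F9
Completed: cp=U+261F9 (starts at byte 5)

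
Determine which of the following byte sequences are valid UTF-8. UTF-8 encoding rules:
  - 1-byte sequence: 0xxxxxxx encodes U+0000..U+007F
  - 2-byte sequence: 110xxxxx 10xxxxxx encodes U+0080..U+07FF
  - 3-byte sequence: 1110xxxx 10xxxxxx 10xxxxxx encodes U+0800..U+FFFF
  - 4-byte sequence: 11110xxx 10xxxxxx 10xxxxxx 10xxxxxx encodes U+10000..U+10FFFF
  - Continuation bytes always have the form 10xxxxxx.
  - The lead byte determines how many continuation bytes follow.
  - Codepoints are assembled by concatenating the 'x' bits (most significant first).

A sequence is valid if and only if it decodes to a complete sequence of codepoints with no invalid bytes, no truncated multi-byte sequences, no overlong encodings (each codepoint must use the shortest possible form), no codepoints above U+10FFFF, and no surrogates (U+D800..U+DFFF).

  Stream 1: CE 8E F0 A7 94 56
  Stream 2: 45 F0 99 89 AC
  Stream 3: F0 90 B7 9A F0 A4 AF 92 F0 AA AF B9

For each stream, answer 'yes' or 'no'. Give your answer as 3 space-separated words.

Answer: no yes yes

Derivation:
Stream 1: error at byte offset 5. INVALID
Stream 2: decodes cleanly. VALID
Stream 3: decodes cleanly. VALID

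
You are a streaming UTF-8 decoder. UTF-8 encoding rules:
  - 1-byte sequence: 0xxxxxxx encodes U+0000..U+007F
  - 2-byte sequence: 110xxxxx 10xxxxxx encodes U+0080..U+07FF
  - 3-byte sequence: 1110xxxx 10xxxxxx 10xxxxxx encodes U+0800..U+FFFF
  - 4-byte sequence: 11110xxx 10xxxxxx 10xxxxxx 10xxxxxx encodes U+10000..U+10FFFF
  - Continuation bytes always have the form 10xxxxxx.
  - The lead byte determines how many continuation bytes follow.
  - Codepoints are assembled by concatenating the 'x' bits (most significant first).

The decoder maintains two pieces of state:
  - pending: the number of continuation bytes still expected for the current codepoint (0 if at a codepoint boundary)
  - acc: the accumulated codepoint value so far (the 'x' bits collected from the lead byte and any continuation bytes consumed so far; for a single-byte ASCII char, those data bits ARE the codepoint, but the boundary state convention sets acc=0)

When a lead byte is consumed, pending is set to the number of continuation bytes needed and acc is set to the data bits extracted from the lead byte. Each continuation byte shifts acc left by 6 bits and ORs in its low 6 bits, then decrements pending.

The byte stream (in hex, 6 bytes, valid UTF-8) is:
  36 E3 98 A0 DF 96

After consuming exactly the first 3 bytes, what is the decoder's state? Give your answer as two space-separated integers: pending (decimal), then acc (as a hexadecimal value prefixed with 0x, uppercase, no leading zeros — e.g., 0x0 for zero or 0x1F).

Answer: 1 0xD8

Derivation:
Byte[0]=36: 1-byte. pending=0, acc=0x0
Byte[1]=E3: 3-byte lead. pending=2, acc=0x3
Byte[2]=98: continuation. acc=(acc<<6)|0x18=0xD8, pending=1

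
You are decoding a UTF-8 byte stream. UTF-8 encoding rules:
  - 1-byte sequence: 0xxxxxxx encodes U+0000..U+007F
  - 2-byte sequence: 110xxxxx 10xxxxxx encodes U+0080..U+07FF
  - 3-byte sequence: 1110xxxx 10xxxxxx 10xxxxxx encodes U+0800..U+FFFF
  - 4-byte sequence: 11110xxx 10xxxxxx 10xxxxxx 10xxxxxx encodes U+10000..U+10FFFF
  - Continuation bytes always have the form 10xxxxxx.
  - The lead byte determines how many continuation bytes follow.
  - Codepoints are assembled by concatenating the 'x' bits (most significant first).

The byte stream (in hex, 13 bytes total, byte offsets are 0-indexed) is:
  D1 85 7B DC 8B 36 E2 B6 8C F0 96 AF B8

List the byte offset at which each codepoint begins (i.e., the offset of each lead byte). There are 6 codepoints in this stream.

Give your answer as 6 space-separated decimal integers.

Answer: 0 2 3 5 6 9

Derivation:
Byte[0]=D1: 2-byte lead, need 1 cont bytes. acc=0x11
Byte[1]=85: continuation. acc=(acc<<6)|0x05=0x445
Completed: cp=U+0445 (starts at byte 0)
Byte[2]=7B: 1-byte ASCII. cp=U+007B
Byte[3]=DC: 2-byte lead, need 1 cont bytes. acc=0x1C
Byte[4]=8B: continuation. acc=(acc<<6)|0x0B=0x70B
Completed: cp=U+070B (starts at byte 3)
Byte[5]=36: 1-byte ASCII. cp=U+0036
Byte[6]=E2: 3-byte lead, need 2 cont bytes. acc=0x2
Byte[7]=B6: continuation. acc=(acc<<6)|0x36=0xB6
Byte[8]=8C: continuation. acc=(acc<<6)|0x0C=0x2D8C
Completed: cp=U+2D8C (starts at byte 6)
Byte[9]=F0: 4-byte lead, need 3 cont bytes. acc=0x0
Byte[10]=96: continuation. acc=(acc<<6)|0x16=0x16
Byte[11]=AF: continuation. acc=(acc<<6)|0x2F=0x5AF
Byte[12]=B8: continuation. acc=(acc<<6)|0x38=0x16BF8
Completed: cp=U+16BF8 (starts at byte 9)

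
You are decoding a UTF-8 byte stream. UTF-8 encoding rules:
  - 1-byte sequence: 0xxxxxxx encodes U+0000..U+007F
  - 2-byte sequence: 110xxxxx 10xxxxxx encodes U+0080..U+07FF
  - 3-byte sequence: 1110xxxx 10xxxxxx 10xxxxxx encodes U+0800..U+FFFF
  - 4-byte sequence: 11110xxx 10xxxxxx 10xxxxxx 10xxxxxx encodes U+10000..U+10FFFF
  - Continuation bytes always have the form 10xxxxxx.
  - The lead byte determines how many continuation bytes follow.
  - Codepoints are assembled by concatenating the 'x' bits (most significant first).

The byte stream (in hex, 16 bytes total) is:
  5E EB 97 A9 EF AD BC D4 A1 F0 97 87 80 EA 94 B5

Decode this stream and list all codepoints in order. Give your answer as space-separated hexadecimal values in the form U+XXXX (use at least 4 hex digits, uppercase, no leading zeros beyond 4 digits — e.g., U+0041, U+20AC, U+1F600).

Answer: U+005E U+B5E9 U+FB7C U+0521 U+171C0 U+A535

Derivation:
Byte[0]=5E: 1-byte ASCII. cp=U+005E
Byte[1]=EB: 3-byte lead, need 2 cont bytes. acc=0xB
Byte[2]=97: continuation. acc=(acc<<6)|0x17=0x2D7
Byte[3]=A9: continuation. acc=(acc<<6)|0x29=0xB5E9
Completed: cp=U+B5E9 (starts at byte 1)
Byte[4]=EF: 3-byte lead, need 2 cont bytes. acc=0xF
Byte[5]=AD: continuation. acc=(acc<<6)|0x2D=0x3ED
Byte[6]=BC: continuation. acc=(acc<<6)|0x3C=0xFB7C
Completed: cp=U+FB7C (starts at byte 4)
Byte[7]=D4: 2-byte lead, need 1 cont bytes. acc=0x14
Byte[8]=A1: continuation. acc=(acc<<6)|0x21=0x521
Completed: cp=U+0521 (starts at byte 7)
Byte[9]=F0: 4-byte lead, need 3 cont bytes. acc=0x0
Byte[10]=97: continuation. acc=(acc<<6)|0x17=0x17
Byte[11]=87: continuation. acc=(acc<<6)|0x07=0x5C7
Byte[12]=80: continuation. acc=(acc<<6)|0x00=0x171C0
Completed: cp=U+171C0 (starts at byte 9)
Byte[13]=EA: 3-byte lead, need 2 cont bytes. acc=0xA
Byte[14]=94: continuation. acc=(acc<<6)|0x14=0x294
Byte[15]=B5: continuation. acc=(acc<<6)|0x35=0xA535
Completed: cp=U+A535 (starts at byte 13)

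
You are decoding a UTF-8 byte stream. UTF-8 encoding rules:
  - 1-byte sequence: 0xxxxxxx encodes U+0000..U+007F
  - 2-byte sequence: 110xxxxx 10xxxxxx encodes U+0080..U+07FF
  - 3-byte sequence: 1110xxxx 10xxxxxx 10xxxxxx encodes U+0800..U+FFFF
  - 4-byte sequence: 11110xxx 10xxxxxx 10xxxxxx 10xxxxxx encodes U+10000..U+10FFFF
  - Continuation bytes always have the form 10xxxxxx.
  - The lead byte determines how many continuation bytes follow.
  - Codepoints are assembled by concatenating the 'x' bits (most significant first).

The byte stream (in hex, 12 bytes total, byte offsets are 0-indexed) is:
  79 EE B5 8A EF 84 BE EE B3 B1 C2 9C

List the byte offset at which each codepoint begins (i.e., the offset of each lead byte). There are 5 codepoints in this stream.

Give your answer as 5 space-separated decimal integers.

Byte[0]=79: 1-byte ASCII. cp=U+0079
Byte[1]=EE: 3-byte lead, need 2 cont bytes. acc=0xE
Byte[2]=B5: continuation. acc=(acc<<6)|0x35=0x3B5
Byte[3]=8A: continuation. acc=(acc<<6)|0x0A=0xED4A
Completed: cp=U+ED4A (starts at byte 1)
Byte[4]=EF: 3-byte lead, need 2 cont bytes. acc=0xF
Byte[5]=84: continuation. acc=(acc<<6)|0x04=0x3C4
Byte[6]=BE: continuation. acc=(acc<<6)|0x3E=0xF13E
Completed: cp=U+F13E (starts at byte 4)
Byte[7]=EE: 3-byte lead, need 2 cont bytes. acc=0xE
Byte[8]=B3: continuation. acc=(acc<<6)|0x33=0x3B3
Byte[9]=B1: continuation. acc=(acc<<6)|0x31=0xECF1
Completed: cp=U+ECF1 (starts at byte 7)
Byte[10]=C2: 2-byte lead, need 1 cont bytes. acc=0x2
Byte[11]=9C: continuation. acc=(acc<<6)|0x1C=0x9C
Completed: cp=U+009C (starts at byte 10)

Answer: 0 1 4 7 10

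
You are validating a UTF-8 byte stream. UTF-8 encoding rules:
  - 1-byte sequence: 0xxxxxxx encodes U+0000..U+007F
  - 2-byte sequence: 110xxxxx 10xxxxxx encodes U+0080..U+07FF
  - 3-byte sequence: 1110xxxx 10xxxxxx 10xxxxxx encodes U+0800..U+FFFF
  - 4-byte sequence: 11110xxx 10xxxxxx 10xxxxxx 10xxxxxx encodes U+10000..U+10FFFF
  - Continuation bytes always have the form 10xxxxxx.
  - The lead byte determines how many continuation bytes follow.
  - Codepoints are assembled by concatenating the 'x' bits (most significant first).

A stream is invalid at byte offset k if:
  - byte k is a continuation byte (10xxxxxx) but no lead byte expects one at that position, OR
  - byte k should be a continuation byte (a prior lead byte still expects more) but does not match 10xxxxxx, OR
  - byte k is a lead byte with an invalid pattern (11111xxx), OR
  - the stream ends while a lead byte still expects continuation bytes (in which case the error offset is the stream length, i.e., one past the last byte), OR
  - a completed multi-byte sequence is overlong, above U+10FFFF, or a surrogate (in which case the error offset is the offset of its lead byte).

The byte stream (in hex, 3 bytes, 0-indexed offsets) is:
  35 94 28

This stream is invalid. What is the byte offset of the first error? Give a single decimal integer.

Answer: 1

Derivation:
Byte[0]=35: 1-byte ASCII. cp=U+0035
Byte[1]=94: INVALID lead byte (not 0xxx/110x/1110/11110)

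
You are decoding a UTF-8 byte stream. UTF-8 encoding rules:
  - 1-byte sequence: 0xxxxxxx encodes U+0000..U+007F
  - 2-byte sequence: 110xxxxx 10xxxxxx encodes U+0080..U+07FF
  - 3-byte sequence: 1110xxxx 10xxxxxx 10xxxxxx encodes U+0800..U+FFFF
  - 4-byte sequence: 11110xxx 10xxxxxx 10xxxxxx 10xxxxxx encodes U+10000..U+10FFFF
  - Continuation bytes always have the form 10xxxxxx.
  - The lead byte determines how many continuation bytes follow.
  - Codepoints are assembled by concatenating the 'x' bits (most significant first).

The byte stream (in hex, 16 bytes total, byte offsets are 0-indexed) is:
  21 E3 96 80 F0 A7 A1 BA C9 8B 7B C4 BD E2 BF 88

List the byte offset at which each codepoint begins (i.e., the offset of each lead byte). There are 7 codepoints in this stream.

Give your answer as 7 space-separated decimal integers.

Answer: 0 1 4 8 10 11 13

Derivation:
Byte[0]=21: 1-byte ASCII. cp=U+0021
Byte[1]=E3: 3-byte lead, need 2 cont bytes. acc=0x3
Byte[2]=96: continuation. acc=(acc<<6)|0x16=0xD6
Byte[3]=80: continuation. acc=(acc<<6)|0x00=0x3580
Completed: cp=U+3580 (starts at byte 1)
Byte[4]=F0: 4-byte lead, need 3 cont bytes. acc=0x0
Byte[5]=A7: continuation. acc=(acc<<6)|0x27=0x27
Byte[6]=A1: continuation. acc=(acc<<6)|0x21=0x9E1
Byte[7]=BA: continuation. acc=(acc<<6)|0x3A=0x2787A
Completed: cp=U+2787A (starts at byte 4)
Byte[8]=C9: 2-byte lead, need 1 cont bytes. acc=0x9
Byte[9]=8B: continuation. acc=(acc<<6)|0x0B=0x24B
Completed: cp=U+024B (starts at byte 8)
Byte[10]=7B: 1-byte ASCII. cp=U+007B
Byte[11]=C4: 2-byte lead, need 1 cont bytes. acc=0x4
Byte[12]=BD: continuation. acc=(acc<<6)|0x3D=0x13D
Completed: cp=U+013D (starts at byte 11)
Byte[13]=E2: 3-byte lead, need 2 cont bytes. acc=0x2
Byte[14]=BF: continuation. acc=(acc<<6)|0x3F=0xBF
Byte[15]=88: continuation. acc=(acc<<6)|0x08=0x2FC8
Completed: cp=U+2FC8 (starts at byte 13)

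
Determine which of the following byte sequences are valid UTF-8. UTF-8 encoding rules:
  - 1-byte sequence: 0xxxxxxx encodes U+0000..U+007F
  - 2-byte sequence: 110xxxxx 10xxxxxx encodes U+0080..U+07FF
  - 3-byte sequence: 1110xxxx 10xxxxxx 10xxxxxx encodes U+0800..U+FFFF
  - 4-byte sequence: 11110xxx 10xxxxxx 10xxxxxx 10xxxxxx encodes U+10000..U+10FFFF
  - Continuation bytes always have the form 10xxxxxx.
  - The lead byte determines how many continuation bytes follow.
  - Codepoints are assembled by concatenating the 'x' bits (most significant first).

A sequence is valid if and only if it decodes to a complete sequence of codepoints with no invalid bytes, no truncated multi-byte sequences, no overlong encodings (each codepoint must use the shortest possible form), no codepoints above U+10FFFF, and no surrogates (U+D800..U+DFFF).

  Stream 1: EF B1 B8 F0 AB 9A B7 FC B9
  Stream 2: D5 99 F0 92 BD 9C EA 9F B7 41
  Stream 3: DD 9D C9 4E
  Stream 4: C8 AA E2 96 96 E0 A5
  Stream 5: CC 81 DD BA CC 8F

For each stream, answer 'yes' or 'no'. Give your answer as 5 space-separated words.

Answer: no yes no no yes

Derivation:
Stream 1: error at byte offset 7. INVALID
Stream 2: decodes cleanly. VALID
Stream 3: error at byte offset 3. INVALID
Stream 4: error at byte offset 7. INVALID
Stream 5: decodes cleanly. VALID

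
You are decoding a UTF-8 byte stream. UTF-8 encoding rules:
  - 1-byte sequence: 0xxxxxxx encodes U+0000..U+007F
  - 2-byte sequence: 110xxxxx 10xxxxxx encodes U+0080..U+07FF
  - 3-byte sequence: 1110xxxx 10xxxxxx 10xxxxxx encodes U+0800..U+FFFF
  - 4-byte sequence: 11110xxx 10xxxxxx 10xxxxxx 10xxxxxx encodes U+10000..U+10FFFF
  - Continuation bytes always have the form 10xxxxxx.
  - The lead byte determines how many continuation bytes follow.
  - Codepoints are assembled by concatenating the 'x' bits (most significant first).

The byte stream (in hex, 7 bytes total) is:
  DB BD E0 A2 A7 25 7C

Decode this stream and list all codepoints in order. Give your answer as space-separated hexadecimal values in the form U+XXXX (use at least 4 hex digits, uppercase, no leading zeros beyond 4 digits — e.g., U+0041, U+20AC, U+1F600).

Answer: U+06FD U+08A7 U+0025 U+007C

Derivation:
Byte[0]=DB: 2-byte lead, need 1 cont bytes. acc=0x1B
Byte[1]=BD: continuation. acc=(acc<<6)|0x3D=0x6FD
Completed: cp=U+06FD (starts at byte 0)
Byte[2]=E0: 3-byte lead, need 2 cont bytes. acc=0x0
Byte[3]=A2: continuation. acc=(acc<<6)|0x22=0x22
Byte[4]=A7: continuation. acc=(acc<<6)|0x27=0x8A7
Completed: cp=U+08A7 (starts at byte 2)
Byte[5]=25: 1-byte ASCII. cp=U+0025
Byte[6]=7C: 1-byte ASCII. cp=U+007C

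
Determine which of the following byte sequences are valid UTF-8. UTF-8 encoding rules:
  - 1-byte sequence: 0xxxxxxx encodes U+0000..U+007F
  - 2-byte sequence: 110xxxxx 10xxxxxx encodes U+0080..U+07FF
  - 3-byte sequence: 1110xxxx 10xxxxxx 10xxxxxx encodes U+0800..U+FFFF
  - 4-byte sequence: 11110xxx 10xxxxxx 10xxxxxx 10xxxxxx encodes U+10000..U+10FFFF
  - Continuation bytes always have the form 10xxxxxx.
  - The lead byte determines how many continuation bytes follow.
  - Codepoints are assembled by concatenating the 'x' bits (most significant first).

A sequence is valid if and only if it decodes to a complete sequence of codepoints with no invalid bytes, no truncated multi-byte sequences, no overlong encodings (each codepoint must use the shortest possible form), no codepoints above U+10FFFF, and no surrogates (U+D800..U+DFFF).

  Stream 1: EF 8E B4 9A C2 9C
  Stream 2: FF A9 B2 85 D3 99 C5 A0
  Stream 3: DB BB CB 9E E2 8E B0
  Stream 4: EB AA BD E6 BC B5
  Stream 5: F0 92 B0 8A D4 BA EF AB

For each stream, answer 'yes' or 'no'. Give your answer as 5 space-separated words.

Answer: no no yes yes no

Derivation:
Stream 1: error at byte offset 3. INVALID
Stream 2: error at byte offset 0. INVALID
Stream 3: decodes cleanly. VALID
Stream 4: decodes cleanly. VALID
Stream 5: error at byte offset 8. INVALID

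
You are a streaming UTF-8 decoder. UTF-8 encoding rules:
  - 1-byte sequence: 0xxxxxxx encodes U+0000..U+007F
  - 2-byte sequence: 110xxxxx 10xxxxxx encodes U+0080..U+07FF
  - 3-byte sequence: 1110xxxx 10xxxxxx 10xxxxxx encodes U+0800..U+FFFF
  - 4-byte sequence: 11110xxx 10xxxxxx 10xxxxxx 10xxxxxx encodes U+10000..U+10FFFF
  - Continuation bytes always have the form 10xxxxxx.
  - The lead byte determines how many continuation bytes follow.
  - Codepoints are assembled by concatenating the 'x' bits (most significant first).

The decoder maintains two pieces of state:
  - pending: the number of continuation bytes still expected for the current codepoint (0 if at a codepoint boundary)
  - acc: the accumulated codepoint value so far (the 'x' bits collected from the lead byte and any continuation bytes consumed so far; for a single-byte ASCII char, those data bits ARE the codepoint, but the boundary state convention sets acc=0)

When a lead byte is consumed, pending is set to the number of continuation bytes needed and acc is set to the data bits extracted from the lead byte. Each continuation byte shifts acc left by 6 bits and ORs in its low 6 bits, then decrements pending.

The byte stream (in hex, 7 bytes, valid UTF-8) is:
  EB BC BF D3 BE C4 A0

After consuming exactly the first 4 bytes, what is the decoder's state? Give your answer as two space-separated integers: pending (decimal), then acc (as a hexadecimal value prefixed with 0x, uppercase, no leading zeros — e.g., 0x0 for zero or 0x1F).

Byte[0]=EB: 3-byte lead. pending=2, acc=0xB
Byte[1]=BC: continuation. acc=(acc<<6)|0x3C=0x2FC, pending=1
Byte[2]=BF: continuation. acc=(acc<<6)|0x3F=0xBF3F, pending=0
Byte[3]=D3: 2-byte lead. pending=1, acc=0x13

Answer: 1 0x13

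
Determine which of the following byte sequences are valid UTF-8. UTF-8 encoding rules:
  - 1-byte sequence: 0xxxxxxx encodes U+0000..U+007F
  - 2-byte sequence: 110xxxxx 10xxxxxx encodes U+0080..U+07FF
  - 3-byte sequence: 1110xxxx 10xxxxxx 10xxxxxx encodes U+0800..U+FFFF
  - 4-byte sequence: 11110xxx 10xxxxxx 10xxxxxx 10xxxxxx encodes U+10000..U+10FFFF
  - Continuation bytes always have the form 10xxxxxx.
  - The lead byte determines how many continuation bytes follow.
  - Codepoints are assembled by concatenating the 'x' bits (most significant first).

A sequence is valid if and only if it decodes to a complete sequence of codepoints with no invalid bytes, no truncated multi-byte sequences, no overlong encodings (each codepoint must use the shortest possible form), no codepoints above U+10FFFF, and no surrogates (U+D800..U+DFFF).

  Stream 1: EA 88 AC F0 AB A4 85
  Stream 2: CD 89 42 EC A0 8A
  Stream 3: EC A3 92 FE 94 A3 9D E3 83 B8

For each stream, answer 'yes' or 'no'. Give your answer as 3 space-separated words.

Stream 1: decodes cleanly. VALID
Stream 2: decodes cleanly. VALID
Stream 3: error at byte offset 3. INVALID

Answer: yes yes no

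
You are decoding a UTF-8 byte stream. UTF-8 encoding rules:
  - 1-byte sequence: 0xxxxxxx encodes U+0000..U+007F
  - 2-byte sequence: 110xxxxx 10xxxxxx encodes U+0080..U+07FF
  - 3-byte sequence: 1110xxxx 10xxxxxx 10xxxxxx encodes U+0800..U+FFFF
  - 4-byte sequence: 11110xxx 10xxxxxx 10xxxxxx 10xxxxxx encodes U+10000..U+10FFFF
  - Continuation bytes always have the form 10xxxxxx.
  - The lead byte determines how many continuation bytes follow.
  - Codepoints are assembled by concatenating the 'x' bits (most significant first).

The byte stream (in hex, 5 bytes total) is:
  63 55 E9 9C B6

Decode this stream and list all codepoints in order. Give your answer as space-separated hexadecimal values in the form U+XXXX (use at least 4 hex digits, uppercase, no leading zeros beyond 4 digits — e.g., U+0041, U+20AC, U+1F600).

Answer: U+0063 U+0055 U+9736

Derivation:
Byte[0]=63: 1-byte ASCII. cp=U+0063
Byte[1]=55: 1-byte ASCII. cp=U+0055
Byte[2]=E9: 3-byte lead, need 2 cont bytes. acc=0x9
Byte[3]=9C: continuation. acc=(acc<<6)|0x1C=0x25C
Byte[4]=B6: continuation. acc=(acc<<6)|0x36=0x9736
Completed: cp=U+9736 (starts at byte 2)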